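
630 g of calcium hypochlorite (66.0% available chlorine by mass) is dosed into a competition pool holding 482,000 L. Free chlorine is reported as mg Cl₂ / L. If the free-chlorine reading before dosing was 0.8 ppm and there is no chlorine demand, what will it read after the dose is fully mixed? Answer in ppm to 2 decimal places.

Available chlorine delivered: 630 g × 0.66 = 415.8 g as Cl₂.
Concentration rise: 415.8 g / 482,000 L = 0.8627 mg/L = 0.86 ppm.
Final FC: 0.8 + 0.86 = 1.66 ppm.

1.66 ppm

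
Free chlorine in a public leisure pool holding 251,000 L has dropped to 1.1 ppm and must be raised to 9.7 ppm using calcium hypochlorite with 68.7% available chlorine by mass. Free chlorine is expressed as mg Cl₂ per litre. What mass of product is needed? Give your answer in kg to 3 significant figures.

Chlorine deficit: 9.7 − 1.1 = 8.6 ppm = 8.6 mg/L as Cl₂.
Cl₂ equivalent needed: 8.6 mg/L × 251,000 L = 2,159,000 mg = 2159 g.
Product at 68.7% available chlorine: 2159 / 0.687 = 3142 g.

3.14 kg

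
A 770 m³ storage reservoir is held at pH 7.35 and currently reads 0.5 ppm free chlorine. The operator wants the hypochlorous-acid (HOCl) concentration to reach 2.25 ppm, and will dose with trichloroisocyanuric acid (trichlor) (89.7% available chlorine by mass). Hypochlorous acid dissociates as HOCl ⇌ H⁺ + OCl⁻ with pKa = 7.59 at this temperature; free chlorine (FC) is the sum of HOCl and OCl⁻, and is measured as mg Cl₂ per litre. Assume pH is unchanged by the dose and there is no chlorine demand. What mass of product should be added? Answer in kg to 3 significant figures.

2.61 kg

Volume: 770 m³ = 770,000 L.
[OCl⁻]/[HOCl] = 10^(pH − pKa) = 10^(7.35 − 7.59) = 0.5754; fraction as HOCl = 1/(1 + 0.5754) = 0.6347.
Free chlorine required for 2.25 ppm HOCl: 2.25 / 0.6347 = 3.545 ppm.
FC to add: 3.545 − 0.5 = 3.045 mg/L as Cl₂.
Cl₂ equivalent: 3.045 mg/L × 770,000 L = 2344 g.
Product at 89.7% available Cl: 2344 / 0.897 = 2614 g.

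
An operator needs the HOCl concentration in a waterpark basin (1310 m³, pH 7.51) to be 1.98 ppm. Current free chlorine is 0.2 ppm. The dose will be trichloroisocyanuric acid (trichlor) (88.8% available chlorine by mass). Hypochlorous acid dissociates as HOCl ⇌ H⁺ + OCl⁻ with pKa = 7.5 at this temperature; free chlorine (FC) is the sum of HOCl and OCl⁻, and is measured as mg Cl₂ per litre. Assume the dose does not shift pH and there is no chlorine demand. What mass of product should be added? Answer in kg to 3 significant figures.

5.61 kg

Volume: 1310 m³ = 1,310,000 L.
[OCl⁻]/[HOCl] = 10^(pH − pKa) = 10^(7.51 − 7.5) = 1.023; fraction as HOCl = 1/(1 + 1.023) = 0.4942.
Free chlorine required for 1.98 ppm HOCl: 1.98 / 0.4942 = 4.006 ppm.
FC to add: 4.006 − 0.2 = 3.806 mg/L as Cl₂.
Cl₂ equivalent: 3.806 mg/L × 1,310,000 L = 4986 g.
Product at 88.8% available Cl: 4986 / 0.888 = 5615 g.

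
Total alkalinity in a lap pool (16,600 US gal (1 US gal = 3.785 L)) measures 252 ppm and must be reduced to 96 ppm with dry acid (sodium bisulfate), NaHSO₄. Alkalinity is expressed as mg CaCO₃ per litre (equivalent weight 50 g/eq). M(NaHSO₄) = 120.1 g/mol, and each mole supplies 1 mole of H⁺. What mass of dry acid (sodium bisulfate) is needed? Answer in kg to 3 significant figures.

23.5 kg

Volume: 16,600 US gal × 3.785 L/gal = 62,831 L.
Alkalinity to neutralize: (252 − 96) = 156 mg/L as CaCO₃ × 62,831 L = 9802 g as CaCO₃.
Equivalents of H⁺ required: 9802 ÷ 50 g/eq = 196 eq = 196 mol NaHSO₄.
Mass of NaHSO₄: 196 × 120.1 = 23,540 g.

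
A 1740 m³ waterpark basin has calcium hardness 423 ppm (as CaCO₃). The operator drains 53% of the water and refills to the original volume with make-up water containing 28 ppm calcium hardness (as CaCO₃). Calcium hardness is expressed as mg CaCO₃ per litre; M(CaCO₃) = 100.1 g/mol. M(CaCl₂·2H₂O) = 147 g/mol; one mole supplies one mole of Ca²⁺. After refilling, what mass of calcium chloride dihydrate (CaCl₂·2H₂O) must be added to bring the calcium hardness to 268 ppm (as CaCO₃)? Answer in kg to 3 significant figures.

Volume: 1740 m³ = 1,740,000 L.
After draining 53% and refilling: 423 × 0.47 + 28 × 0.53 = 213.65 ppm.
Deficit to target: 268 − 213.65 = 54.35 mg/L.
As CaCO₃: 54.35 mg/L × 1,740,000 L = 94,570 g; ÷ 100.1 = 944.7 mol Ca²⁺.
Mass: 944.7 × 147 = 138,900 g.

139 kg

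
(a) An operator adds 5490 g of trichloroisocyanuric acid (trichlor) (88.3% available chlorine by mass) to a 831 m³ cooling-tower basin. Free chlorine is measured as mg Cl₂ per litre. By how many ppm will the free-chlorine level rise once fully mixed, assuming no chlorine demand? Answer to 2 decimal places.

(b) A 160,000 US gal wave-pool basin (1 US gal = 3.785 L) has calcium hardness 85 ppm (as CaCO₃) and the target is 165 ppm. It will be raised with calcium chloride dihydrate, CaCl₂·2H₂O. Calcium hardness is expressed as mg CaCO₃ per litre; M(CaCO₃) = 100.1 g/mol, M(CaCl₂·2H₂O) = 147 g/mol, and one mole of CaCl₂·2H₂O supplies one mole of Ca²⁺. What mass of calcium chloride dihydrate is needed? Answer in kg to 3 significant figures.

(a) 5.83 ppm; (b) 71.1 kg

(a) Volume: 831 m³ = 831,000 L.
(a) Available chlorine delivered: 5490 g × 0.883 = 4848 g as Cl₂.
(a) Concentration rise: 4848 g / 831,000 L = 5.834 mg/L = 5.83 ppm.

(b) Volume: 160,000 US gal × 3.785 L/gal = 605,600 L.
(b) Hardness to add: (165 − 85) = 80 mg/L as CaCO₃ × 605,600 L = 48,450 g as CaCO₃.
(b) Moles of Ca²⁺ (1 mol Ca²⁺ ≡ 1 mol CaCO₃): 48,450 / 100.1 g/mol = 484 mol.
(b) Mass of CaCl₂·2H₂O: 484 × 147 = 71,150 g.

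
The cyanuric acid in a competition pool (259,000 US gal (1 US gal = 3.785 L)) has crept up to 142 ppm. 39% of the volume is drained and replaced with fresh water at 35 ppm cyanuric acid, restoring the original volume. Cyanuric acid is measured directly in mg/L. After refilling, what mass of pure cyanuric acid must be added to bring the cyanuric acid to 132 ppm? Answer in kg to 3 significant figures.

31.1 kg

Volume: 259,000 US gal × 3.785 L/gal = 980,315 L.
After draining 39% and refilling: 142 × 0.61 + 35 × 0.39 = 100.27 ppm.
Deficit to target: 132 − 100.27 = 31.73 mg/L.
Mass: 31.73 mg/L × 980,315 L = 31,110 g cyanuric acid.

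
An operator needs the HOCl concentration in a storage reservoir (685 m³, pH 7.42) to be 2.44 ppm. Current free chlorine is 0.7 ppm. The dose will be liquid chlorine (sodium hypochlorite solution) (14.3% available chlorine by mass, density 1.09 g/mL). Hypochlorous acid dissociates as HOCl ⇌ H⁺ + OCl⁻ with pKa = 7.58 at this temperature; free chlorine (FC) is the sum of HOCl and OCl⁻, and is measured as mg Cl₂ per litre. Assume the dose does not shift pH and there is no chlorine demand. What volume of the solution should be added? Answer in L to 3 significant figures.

Volume: 685 m³ = 685,000 L.
[OCl⁻]/[HOCl] = 10^(pH − pKa) = 10^(7.42 − 7.58) = 0.6918; fraction as HOCl = 1/(1 + 0.6918) = 0.5911.
Free chlorine required for 2.44 ppm HOCl: 2.44 / 0.5911 = 4.128 ppm.
FC to add: 4.128 − 0.7 = 3.428 mg/L as Cl₂.
Cl₂ equivalent: 3.428 mg/L × 685,000 L = 2348 g.
Product at 14.3% available Cl: 2348 / 0.143 = 16,420 g.
Volume: 16,420 g ÷ 1.09 g/mL = 15,070 mL.

15.1 L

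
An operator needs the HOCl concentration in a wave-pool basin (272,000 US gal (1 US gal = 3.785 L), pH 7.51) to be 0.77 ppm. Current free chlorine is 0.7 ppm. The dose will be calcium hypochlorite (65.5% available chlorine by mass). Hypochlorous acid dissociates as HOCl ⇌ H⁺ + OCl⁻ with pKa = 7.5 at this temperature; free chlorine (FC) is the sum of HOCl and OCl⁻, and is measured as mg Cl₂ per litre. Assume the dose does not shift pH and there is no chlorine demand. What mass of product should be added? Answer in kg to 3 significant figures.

1.35 kg

Volume: 272,000 US gal × 3.785 L/gal = 1,029,520 L.
[OCl⁻]/[HOCl] = 10^(pH − pKa) = 10^(7.51 − 7.5) = 1.023; fraction as HOCl = 1/(1 + 1.023) = 0.4942.
Free chlorine required for 0.77 ppm HOCl: 0.77 / 0.4942 = 1.558 ppm.
FC to add: 1.558 − 0.7 = 0.8579 mg/L as Cl₂.
Cl₂ equivalent: 0.8579 mg/L × 1,029,520 L = 883.3 g.
Product at 65.5% available Cl: 883.3 / 0.655 = 1348 g.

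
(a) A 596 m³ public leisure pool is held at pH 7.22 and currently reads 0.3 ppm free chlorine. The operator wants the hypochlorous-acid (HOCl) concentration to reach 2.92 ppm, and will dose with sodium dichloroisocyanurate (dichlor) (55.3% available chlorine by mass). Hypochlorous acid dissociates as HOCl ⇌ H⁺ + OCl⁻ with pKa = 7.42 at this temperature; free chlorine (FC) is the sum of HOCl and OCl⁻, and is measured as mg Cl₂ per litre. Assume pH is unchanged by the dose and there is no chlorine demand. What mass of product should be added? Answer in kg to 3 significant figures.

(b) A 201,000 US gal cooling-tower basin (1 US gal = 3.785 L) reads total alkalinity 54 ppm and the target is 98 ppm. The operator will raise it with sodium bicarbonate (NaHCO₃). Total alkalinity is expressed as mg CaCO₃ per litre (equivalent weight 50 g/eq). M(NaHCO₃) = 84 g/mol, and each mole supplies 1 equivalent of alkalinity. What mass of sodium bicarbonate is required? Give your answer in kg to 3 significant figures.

(a) Volume: 596 m³ = 596,000 L.
(a) [OCl⁻]/[HOCl] = 10^(pH − pKa) = 10^(7.22 − 7.42) = 0.631; fraction as HOCl = 1/(1 + 0.631) = 0.6131.
(a) Free chlorine required for 2.92 ppm HOCl: 2.92 / 0.6131 = 4.762 ppm.
(a) FC to add: 4.762 − 0.3 = 4.462 mg/L as Cl₂.
(a) Cl₂ equivalent: 4.462 mg/L × 596,000 L = 2660 g.
(a) Product at 55.3% available Cl: 2660 / 0.553 = 4809 g.

(b) Volume: 201,000 US gal × 3.785 L/gal = 760,785 L.
(b) Alkalinity to add: (98 − 54) = 44 mg/L as CaCO₃ × 760,785 L = 33,470 g as CaCO₃.
(b) Equivalents: 33,470 g ÷ 50 g/eq = 669.5 eq.
(b) NaHCO₃ supplies 1 eq per mole → 669.5 mol.
(b) Mass: 669.5 mol × 84 g/mol = 56,240 g.

(a) 4.81 kg; (b) 56.2 kg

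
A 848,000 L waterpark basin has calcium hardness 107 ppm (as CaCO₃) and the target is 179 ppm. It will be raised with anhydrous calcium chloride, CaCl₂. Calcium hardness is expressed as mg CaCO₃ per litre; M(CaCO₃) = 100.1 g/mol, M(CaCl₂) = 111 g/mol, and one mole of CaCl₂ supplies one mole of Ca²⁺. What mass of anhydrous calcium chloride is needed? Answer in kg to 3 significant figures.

67.7 kg

Hardness to add: (179 − 107) = 72 mg/L as CaCO₃ × 848,000 L = 61,060 g as CaCO₃.
Moles of Ca²⁺ (1 mol Ca²⁺ ≡ 1 mol CaCO₃): 61,060 / 100.1 g/mol = 610 mol.
Mass of CaCl₂: 610 × 111 = 67,700 g.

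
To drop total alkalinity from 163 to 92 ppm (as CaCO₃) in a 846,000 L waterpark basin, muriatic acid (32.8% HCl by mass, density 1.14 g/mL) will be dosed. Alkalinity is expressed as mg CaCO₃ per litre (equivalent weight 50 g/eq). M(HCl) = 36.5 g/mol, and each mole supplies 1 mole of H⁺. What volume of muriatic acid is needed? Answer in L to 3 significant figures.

117 L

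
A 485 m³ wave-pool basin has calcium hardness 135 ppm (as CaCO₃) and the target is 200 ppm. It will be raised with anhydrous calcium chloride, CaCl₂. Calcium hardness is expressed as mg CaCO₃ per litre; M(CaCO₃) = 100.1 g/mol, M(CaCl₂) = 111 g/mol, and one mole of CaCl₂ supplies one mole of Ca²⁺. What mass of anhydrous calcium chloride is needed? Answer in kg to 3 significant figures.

Volume: 485 m³ = 485,000 L.
Hardness to add: (200 − 135) = 65 mg/L as CaCO₃ × 485,000 L = 31,520 g as CaCO₃.
Moles of Ca²⁺ (1 mol Ca²⁺ ≡ 1 mol CaCO₃): 31,520 / 100.1 g/mol = 314.9 mol.
Mass of CaCl₂: 314.9 × 111 = 34,960 g.

35.0 kg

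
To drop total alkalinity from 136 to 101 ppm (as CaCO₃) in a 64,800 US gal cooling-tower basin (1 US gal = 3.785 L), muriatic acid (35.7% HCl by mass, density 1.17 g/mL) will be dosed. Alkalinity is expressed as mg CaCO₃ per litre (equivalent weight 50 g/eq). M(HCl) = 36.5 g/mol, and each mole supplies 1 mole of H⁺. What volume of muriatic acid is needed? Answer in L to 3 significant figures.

15.0 L

Volume: 64,800 US gal × 3.785 L/gal = 245,268 L.
Alkalinity to neutralize: (136 − 101) = 35 mg/L as CaCO₃ × 245,268 L = 8584 g as CaCO₃.
Equivalents of H⁺ required: 8584 ÷ 50 g/eq = 171.7 eq = 171.7 mol HCl.
Mass of HCl: 171.7 × 36.5 = 6267 g.
Mass of 35.7% solution: 6267 / 0.357 = 17,550 g.
Volume: 17,550 g ÷ 1.17 g/mL = 15,000 mL.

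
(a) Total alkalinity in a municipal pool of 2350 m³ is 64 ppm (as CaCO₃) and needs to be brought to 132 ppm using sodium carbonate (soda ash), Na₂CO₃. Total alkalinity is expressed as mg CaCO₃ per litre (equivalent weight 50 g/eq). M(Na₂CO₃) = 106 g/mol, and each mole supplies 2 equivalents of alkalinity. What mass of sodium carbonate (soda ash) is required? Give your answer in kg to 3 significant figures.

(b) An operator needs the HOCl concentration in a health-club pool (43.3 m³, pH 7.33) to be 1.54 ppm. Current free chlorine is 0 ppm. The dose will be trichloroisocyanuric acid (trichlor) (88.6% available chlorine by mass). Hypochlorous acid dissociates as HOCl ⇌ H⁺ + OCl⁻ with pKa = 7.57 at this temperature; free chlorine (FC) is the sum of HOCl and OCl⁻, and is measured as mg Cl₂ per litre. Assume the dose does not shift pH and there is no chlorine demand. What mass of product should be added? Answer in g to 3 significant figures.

(a) 169 kg; (b) 119 g

(a) Volume: 2350 m³ = 2,350,000 L.
(a) Alkalinity to add: (132 − 64) = 68 mg/L as CaCO₃ × 2,350,000 L = 159,800 g as CaCO₃.
(a) Equivalents: 159,800 g ÷ 50 g/eq = 3196 eq.
(a) Each mole of Na₂CO₃ supplies 2 eq, so 3196 / 2 = 1598 mol.
(a) Mass: 1598 mol × 106 g/mol = 169,400 g.

(b) Volume: 43.3 m³ = 43,300 L.
(b) [OCl⁻]/[HOCl] = 10^(pH − pKa) = 10^(7.33 − 7.57) = 0.5754; fraction as HOCl = 1/(1 + 0.5754) = 0.6347.
(b) Free chlorine required for 1.54 ppm HOCl: 1.54 / 0.6347 = 2.426 ppm.
(b) FC to add: 2.426 − 0 = 2.426 mg/L as Cl₂.
(b) Cl₂ equivalent: 2.426 mg/L × 43,300 L = 105.1 g.
(b) Product at 88.6% available Cl: 105.1 / 0.886 = 118.6 g.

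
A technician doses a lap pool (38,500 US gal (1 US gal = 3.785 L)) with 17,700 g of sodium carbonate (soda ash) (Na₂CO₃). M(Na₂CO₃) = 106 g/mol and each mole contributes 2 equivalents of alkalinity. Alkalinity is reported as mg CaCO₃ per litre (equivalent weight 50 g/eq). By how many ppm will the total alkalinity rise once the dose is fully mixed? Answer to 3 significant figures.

115 ppm

Volume: 38,500 US gal × 3.785 L/gal = 145,722 L.
Moles of Na₂CO₃: 17,700 g ÷ 106 g/mol = 167 mol → 334 eq of alkalinity.
As CaCO₃: 334 eq × 50 g/eq = 16,700 g.
Rise: 16,700 g / 145,722 L × 1000 = 114.6 mg/L.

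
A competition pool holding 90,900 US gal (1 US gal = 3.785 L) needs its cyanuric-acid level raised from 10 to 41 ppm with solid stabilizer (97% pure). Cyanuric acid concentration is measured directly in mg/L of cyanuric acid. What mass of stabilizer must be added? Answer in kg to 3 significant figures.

Volume: 90,900 US gal × 3.785 L/gal = 344,056 L.
CYA to add: (41 − 10) = 31 mg/L × 344,056 L = 10,670 g cyanuric acid.
At 97% purity: 10,670 / 0.97 = 11,000 g product.

11.0 kg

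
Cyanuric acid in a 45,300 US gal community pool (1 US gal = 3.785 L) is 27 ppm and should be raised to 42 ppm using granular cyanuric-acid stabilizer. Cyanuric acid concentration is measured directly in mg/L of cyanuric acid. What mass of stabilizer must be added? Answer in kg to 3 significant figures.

2.57 kg

Volume: 45,300 US gal × 3.785 L/gal = 171,460 L.
CYA to add: (42 − 27) = 15 mg/L × 171,460 L = 2572 g cyanuric acid.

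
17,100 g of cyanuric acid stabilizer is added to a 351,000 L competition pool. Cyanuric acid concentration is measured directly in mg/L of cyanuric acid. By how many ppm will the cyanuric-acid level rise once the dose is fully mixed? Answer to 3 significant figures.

Rise: 17,100 g / 351,000 L × 1000 = 48.72 mg/L.

48.7 ppm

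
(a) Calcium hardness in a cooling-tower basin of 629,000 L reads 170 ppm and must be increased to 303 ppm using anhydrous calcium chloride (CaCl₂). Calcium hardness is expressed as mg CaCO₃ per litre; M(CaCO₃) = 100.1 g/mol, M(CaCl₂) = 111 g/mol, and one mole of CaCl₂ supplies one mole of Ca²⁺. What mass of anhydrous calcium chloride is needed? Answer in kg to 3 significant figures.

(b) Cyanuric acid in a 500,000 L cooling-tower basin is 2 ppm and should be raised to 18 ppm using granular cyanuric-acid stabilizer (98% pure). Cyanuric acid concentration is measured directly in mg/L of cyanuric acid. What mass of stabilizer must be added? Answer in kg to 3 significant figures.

(a) Hardness to add: (303 − 170) = 133 mg/L as CaCO₃ × 629,000 L = 83,660 g as CaCO₃.
(a) Moles of Ca²⁺ (1 mol Ca²⁺ ≡ 1 mol CaCO₃): 83,660 / 100.1 g/mol = 835.7 mol.
(a) Mass of CaCl₂: 835.7 × 111 = 92,770 g.

(b) CYA to add: (18 − 2) = 16 mg/L × 500,000 L = 8000 g cyanuric acid.
(b) At 98% purity: 8000 / 0.98 = 8163 g product.

(a) 92.8 kg; (b) 8.16 kg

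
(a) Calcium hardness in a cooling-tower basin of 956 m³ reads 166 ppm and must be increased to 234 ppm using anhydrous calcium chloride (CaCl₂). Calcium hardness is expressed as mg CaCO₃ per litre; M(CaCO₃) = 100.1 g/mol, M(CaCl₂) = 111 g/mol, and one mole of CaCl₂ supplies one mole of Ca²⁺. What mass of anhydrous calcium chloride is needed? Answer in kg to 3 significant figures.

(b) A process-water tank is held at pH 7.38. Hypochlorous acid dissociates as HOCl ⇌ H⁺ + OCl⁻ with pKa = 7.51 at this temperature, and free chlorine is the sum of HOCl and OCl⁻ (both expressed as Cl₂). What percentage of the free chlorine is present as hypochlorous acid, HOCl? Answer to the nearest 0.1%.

(a) 72.1 kg; (b) 57.4%

(a) Volume: 956 m³ = 956,000 L.
(a) Hardness to add: (234 − 166) = 68 mg/L as CaCO₃ × 956,000 L = 65,010 g as CaCO₃.
(a) Moles of Ca²⁺ (1 mol Ca²⁺ ≡ 1 mol CaCO₃): 65,010 / 100.1 g/mol = 649.4 mol.
(a) Mass of CaCl₂: 649.4 × 111 = 72,090 g.

(b) [OCl⁻]/[HOCl] = 10^(pH − pKa) = 10^(7.38 − 7.51) = 10^-0.13 = 0.7413.
(b) Fraction as HOCl = 1 / (1 + 0.7413) = 0.5743.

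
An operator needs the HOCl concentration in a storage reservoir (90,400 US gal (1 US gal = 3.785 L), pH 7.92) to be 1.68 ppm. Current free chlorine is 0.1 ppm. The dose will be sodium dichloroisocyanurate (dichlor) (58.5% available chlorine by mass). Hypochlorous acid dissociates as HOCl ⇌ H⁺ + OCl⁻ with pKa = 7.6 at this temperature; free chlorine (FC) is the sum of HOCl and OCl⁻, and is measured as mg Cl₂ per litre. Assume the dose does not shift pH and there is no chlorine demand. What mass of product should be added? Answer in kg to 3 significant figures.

Volume: 90,400 US gal × 3.785 L/gal = 342,164 L.
[OCl⁻]/[HOCl] = 10^(pH − pKa) = 10^(7.92 − 7.6) = 2.089; fraction as HOCl = 1/(1 + 2.089) = 0.3237.
Free chlorine required for 1.68 ppm HOCl: 1.68 / 0.3237 = 5.19 ppm.
FC to add: 5.19 − 0.1 = 5.09 mg/L as Cl₂.
Cl₂ equivalent: 5.09 mg/L × 342,164 L = 1742 g.
Product at 58.5% available Cl: 1742 / 0.585 = 2977 g.

2.98 kg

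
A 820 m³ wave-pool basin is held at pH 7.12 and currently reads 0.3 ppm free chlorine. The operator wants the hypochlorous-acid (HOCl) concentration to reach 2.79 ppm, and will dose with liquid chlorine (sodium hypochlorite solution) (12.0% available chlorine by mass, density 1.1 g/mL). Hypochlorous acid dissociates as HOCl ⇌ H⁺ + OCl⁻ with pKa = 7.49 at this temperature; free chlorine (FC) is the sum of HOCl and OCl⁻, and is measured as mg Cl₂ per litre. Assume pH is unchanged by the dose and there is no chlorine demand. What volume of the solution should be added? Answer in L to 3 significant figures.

22.9 L

Volume: 820 m³ = 820,000 L.
[OCl⁻]/[HOCl] = 10^(pH − pKa) = 10^(7.12 − 7.49) = 0.4266; fraction as HOCl = 1/(1 + 0.4266) = 0.701.
Free chlorine required for 2.79 ppm HOCl: 2.79 / 0.701 = 3.98 ppm.
FC to add: 3.98 − 0.3 = 3.68 mg/L as Cl₂.
Cl₂ equivalent: 3.68 mg/L × 820,000 L = 3018 g.
Product at 12.0% available Cl: 3018 / 0.12 = 25,150 g.
Volume: 25,150 g ÷ 1.1 g/mL = 22,860 mL.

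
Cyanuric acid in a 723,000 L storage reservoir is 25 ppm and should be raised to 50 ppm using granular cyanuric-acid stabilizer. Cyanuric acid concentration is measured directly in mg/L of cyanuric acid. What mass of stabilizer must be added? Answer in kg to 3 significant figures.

18.1 kg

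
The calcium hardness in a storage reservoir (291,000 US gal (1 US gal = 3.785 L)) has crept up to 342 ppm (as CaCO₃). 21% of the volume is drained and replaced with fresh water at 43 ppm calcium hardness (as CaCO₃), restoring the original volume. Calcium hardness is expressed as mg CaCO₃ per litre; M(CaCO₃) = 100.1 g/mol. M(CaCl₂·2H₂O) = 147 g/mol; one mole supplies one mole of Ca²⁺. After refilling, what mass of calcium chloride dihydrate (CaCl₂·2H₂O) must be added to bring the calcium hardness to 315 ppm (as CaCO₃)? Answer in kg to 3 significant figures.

57.9 kg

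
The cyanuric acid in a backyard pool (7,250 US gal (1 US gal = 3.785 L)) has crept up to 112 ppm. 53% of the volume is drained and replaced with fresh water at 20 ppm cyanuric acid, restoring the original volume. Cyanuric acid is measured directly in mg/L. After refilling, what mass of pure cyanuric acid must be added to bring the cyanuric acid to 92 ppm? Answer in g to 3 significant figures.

789 g

Volume: 7,250 US gal × 3.785 L/gal = 27,441 L.
After draining 53% and refilling: 112 × 0.47 + 20 × 0.53 = 63.24 ppm.
Deficit to target: 92 − 63.24 = 28.76 mg/L.
Mass: 28.76 mg/L × 27,441 L = 789.2 g cyanuric acid.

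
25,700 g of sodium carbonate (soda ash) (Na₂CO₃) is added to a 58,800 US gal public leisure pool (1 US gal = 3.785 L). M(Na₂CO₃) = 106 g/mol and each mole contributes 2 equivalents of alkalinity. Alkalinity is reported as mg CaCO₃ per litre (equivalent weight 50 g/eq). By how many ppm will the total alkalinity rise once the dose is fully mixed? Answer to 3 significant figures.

109 ppm

Volume: 58,800 US gal × 3.785 L/gal = 222,558 L.
Moles of Na₂CO₃: 25,700 g ÷ 106 g/mol = 242.5 mol → 484.9 eq of alkalinity.
As CaCO₃: 484.9 eq × 50 g/eq = 24,250 g.
Rise: 24,250 g / 222,558 L × 1000 = 108.9 mg/L.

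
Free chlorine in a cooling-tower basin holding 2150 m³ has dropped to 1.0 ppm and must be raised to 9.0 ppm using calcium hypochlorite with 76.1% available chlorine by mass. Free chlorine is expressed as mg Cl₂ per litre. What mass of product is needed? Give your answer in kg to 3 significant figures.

22.6 kg

Volume: 2150 m³ = 2,150,000 L.
Chlorine deficit: 9.0 − 1.0 = 8 ppm = 8 mg/L as Cl₂.
Cl₂ equivalent needed: 8 mg/L × 2,150,000 L = 17,200,000 mg = 17,200 g.
Product at 76.1% available chlorine: 17,200 / 0.761 = 22,600 g.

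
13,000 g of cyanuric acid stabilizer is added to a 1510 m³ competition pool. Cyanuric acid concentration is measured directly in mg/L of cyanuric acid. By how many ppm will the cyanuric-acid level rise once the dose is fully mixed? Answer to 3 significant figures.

8.61 ppm

Volume: 1510 m³ = 1,510,000 L.
Rise: 13,000 g / 1,510,000 L × 1000 = 8.609 mg/L.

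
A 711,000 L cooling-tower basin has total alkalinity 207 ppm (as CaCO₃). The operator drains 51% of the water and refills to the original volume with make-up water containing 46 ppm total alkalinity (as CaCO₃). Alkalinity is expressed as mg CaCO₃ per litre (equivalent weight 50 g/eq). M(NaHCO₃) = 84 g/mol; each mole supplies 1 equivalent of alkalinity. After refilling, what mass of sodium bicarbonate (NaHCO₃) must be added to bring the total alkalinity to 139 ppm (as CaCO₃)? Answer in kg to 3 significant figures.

16.9 kg

After draining 51% and refilling: 207 × 0.49 + 46 × 0.51 = 124.89 ppm.
Deficit to target: 139 − 124.89 = 14.11 mg/L.
As CaCO₃: 14.11 mg/L × 711,000 L = 10,030 g; ÷ 50 g/eq ÷ 1 = 200.6 mol NaHCO₃.
Mass: 200.6 × 84 = 16,850 g.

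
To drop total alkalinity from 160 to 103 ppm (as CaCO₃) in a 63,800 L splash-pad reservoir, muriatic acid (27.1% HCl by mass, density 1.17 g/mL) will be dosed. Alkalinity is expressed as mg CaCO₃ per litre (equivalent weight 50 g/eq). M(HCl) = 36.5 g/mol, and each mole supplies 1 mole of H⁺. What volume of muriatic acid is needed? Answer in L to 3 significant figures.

8.37 L

Alkalinity to neutralize: (160 − 103) = 57 mg/L as CaCO₃ × 63,800 L = 3637 g as CaCO₃.
Equivalents of H⁺ required: 3637 ÷ 50 g/eq = 72.73 eq = 72.73 mol HCl.
Mass of HCl: 72.73 × 36.5 = 2655 g.
Mass of 27.1% solution: 2655 / 0.271 = 9796 g.
Volume: 9796 g ÷ 1.17 g/mL = 8373 mL.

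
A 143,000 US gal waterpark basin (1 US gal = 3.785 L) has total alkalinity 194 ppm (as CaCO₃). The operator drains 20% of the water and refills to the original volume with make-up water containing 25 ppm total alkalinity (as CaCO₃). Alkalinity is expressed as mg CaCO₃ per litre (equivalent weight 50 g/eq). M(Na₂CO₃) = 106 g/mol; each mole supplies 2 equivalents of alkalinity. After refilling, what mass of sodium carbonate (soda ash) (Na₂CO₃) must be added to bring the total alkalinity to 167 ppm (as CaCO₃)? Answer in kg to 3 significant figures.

3.90 kg

Volume: 143,000 US gal × 3.785 L/gal = 541,255 L.
After draining 20% and refilling: 194 × 0.80 + 25 × 0.20 = 160.2 ppm.
Deficit to target: 167 − 160.2 = 6.8 mg/L.
As CaCO₃: 6.8 mg/L × 541,255 L = 3681 g; ÷ 50 g/eq ÷ 2 = 36.81 mol Na₂CO₃.
Mass: 36.81 × 106 = 3901 g.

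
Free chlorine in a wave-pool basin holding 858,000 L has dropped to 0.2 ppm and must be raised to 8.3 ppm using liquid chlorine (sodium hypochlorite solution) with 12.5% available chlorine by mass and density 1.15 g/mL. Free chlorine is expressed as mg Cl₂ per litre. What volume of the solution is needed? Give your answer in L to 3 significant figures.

48.3 L

Chlorine deficit: 8.3 − 0.2 = 8.1 ppm = 8.1 mg/L as Cl₂.
Cl₂ equivalent needed: 8.1 mg/L × 858,000 L = 6,950,000 mg = 6950 g.
Product at 12.5% available chlorine: 6950 / 0.125 = 55,600 g.
Volume at density 1.15 g/mL: 55,600 g ÷ 1.15 g/mL = 48,350 mL.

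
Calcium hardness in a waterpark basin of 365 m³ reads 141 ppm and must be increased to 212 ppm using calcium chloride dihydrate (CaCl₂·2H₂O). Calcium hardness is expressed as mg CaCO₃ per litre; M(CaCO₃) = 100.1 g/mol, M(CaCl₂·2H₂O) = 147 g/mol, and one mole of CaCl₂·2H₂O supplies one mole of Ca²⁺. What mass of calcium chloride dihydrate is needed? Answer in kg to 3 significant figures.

38.1 kg

Volume: 365 m³ = 365,000 L.
Hardness to add: (212 − 141) = 71 mg/L as CaCO₃ × 365,000 L = 25,920 g as CaCO₃.
Moles of Ca²⁺ (1 mol Ca²⁺ ≡ 1 mol CaCO₃): 25,920 / 100.1 g/mol = 258.9 mol.
Mass of CaCl₂·2H₂O: 258.9 × 147 = 38,060 g.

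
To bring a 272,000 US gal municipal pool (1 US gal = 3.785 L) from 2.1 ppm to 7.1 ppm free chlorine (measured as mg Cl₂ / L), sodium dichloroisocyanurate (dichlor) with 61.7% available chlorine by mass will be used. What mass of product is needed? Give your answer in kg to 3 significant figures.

8.34 kg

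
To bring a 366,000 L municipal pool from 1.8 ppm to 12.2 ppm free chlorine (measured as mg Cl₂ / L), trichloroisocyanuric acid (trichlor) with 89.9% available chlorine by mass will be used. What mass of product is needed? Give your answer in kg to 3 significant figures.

Chlorine deficit: 12.2 − 1.8 = 10.4 ppm = 10.4 mg/L as Cl₂.
Cl₂ equivalent needed: 10.4 mg/L × 366,000 L = 3,806,000 mg = 3806 g.
Product at 89.9% available chlorine: 3806 / 0.899 = 4234 g.

4.23 kg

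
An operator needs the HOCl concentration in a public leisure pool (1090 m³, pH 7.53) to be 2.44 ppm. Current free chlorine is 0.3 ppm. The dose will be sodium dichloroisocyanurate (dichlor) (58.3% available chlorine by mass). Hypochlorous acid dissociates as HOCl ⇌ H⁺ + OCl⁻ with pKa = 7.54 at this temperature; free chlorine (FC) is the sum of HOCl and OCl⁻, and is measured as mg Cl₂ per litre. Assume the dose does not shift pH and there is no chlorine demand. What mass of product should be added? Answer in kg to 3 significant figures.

Volume: 1090 m³ = 1,090,000 L.
[OCl⁻]/[HOCl] = 10^(pH − pKa) = 10^(7.53 − 7.54) = 0.9772; fraction as HOCl = 1/(1 + 0.9772) = 0.5058.
Free chlorine required for 2.44 ppm HOCl: 2.44 / 0.5058 = 4.824 ppm.
FC to add: 4.824 − 0.3 = 4.524 mg/L as Cl₂.
Cl₂ equivalent: 4.524 mg/L × 1,090,000 L = 4932 g.
Product at 58.3% available Cl: 4932 / 0.583 = 8459 g.

8.46 kg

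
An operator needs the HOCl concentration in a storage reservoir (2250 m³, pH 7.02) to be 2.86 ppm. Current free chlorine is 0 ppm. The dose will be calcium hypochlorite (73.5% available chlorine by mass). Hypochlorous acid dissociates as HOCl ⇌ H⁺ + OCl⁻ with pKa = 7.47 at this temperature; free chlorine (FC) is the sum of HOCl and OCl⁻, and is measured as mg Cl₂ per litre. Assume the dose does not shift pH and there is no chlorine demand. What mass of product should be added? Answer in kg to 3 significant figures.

11.9 kg

Volume: 2250 m³ = 2,250,000 L.
[OCl⁻]/[HOCl] = 10^(pH − pKa) = 10^(7.02 − 7.47) = 0.3548; fraction as HOCl = 1/(1 + 0.3548) = 0.7381.
Free chlorine required for 2.86 ppm HOCl: 2.86 / 0.7381 = 3.875 ppm.
FC to add: 3.875 − 0 = 3.875 mg/L as Cl₂.
Cl₂ equivalent: 3.875 mg/L × 2,250,000 L = 8718 g.
Product at 73.5% available Cl: 8718 / 0.735 = 11,860 g.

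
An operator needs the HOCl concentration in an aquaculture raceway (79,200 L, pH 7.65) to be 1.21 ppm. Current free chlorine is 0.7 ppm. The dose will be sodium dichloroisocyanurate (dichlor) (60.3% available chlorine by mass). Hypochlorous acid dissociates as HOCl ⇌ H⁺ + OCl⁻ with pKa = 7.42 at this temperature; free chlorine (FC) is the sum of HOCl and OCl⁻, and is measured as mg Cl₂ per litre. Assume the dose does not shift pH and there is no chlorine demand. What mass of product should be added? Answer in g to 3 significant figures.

337 g

[OCl⁻]/[HOCl] = 10^(pH − pKa) = 10^(7.65 − 7.42) = 1.698; fraction as HOCl = 1/(1 + 1.698) = 0.3706.
Free chlorine required for 1.21 ppm HOCl: 1.21 / 0.3706 = 3.265 ppm.
FC to add: 3.265 − 0.7 = 2.565 mg/L as Cl₂.
Cl₂ equivalent: 2.565 mg/L × 79,200 L = 203.1 g.
Product at 60.3% available Cl: 203.1 / 0.603 = 336.9 g.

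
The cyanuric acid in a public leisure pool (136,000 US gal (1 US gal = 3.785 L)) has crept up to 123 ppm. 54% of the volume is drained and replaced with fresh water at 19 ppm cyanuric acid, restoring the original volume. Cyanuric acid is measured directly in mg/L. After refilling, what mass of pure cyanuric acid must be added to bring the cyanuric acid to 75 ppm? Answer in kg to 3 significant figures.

Volume: 136,000 US gal × 3.785 L/gal = 514,760 L.
After draining 54% and refilling: 123 × 0.46 + 19 × 0.54 = 66.84 ppm.
Deficit to target: 75 − 66.84 = 8.16 mg/L.
Mass: 8.16 mg/L × 514,760 L = 4200 g cyanuric acid.

4.20 kg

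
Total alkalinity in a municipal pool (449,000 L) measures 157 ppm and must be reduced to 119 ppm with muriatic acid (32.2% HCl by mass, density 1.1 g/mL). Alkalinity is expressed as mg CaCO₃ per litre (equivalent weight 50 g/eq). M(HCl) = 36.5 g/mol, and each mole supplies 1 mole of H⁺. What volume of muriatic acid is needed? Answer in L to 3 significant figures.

Alkalinity to neutralize: (157 − 119) = 38 mg/L as CaCO₃ × 449,000 L = 17,060 g as CaCO₃.
Equivalents of H⁺ required: 17,060 ÷ 50 g/eq = 341.2 eq = 341.2 mol HCl.
Mass of HCl: 341.2 × 36.5 = 12,460 g.
Mass of 32.2% solution: 12,460 / 0.322 = 38,680 g.
Volume: 38,680 g ÷ 1.1 g/mL = 35,160 mL.

35.2 L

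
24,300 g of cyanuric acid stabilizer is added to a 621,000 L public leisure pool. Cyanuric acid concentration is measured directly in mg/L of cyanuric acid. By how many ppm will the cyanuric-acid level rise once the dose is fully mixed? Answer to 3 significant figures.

Rise: 24,300 g / 621,000 L × 1000 = 39.13 mg/L.

39.1 ppm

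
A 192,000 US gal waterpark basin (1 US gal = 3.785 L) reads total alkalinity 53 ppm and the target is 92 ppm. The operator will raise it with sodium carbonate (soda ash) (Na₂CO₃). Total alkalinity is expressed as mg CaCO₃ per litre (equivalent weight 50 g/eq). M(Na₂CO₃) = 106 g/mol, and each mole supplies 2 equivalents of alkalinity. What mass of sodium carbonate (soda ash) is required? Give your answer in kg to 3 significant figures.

30.0 kg

Volume: 192,000 US gal × 3.785 L/gal = 726,720 L.
Alkalinity to add: (92 − 53) = 39 mg/L as CaCO₃ × 726,720 L = 28,340 g as CaCO₃.
Equivalents: 28,340 g ÷ 50 g/eq = 566.8 eq.
Each mole of Na₂CO₃ supplies 2 eq, so 566.8 / 2 = 283.4 mol.
Mass: 283.4 mol × 106 g/mol = 30,040 g.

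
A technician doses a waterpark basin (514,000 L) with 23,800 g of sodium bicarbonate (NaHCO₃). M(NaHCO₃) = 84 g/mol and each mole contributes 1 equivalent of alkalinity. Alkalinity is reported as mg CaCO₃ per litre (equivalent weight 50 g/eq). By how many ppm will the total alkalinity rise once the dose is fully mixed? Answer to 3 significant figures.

27.6 ppm

Moles of NaHCO₃: 23,800 g ÷ 84 g/mol = 283.3 mol → 283.3 eq of alkalinity.
As CaCO₃: 283.3 eq × 50 g/eq = 14,170 g.
Rise: 14,170 g / 514,000 L × 1000 = 27.56 mg/L.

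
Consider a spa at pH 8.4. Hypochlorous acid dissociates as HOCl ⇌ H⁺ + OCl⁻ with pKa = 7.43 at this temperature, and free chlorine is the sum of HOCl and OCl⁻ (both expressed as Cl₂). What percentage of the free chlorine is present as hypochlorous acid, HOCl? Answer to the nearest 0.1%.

[OCl⁻]/[HOCl] = 10^(pH − pKa) = 10^(8.4 − 7.43) = 10^0.97 = 9.333.
Fraction as HOCl = 1 / (1 + 9.333) = 0.09678.

9.7%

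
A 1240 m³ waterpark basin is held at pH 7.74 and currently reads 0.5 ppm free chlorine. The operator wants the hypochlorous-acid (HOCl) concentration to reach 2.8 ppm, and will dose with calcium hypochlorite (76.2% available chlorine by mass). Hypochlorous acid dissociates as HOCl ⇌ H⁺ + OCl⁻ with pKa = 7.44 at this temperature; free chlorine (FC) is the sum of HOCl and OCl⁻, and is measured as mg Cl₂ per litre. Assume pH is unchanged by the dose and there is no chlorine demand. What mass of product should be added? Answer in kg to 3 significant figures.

Volume: 1240 m³ = 1,240,000 L.
[OCl⁻]/[HOCl] = 10^(pH − pKa) = 10^(7.74 − 7.44) = 1.995; fraction as HOCl = 1/(1 + 1.995) = 0.3339.
Free chlorine required for 2.8 ppm HOCl: 2.8 / 0.3339 = 8.387 ppm.
FC to add: 8.387 − 0.5 = 7.887 mg/L as Cl₂.
Cl₂ equivalent: 7.887 mg/L × 1,240,000 L = 9780 g.
Product at 76.2% available Cl: 9780 / 0.762 = 12,830 g.

12.8 kg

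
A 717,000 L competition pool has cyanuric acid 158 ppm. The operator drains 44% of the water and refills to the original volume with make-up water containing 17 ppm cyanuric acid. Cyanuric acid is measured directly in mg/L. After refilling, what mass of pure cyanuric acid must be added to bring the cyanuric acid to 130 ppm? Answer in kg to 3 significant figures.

After draining 44% and refilling: 158 × 0.56 + 17 × 0.44 = 95.96 ppm.
Deficit to target: 130 − 95.96 = 34.04 mg/L.
Mass: 34.04 mg/L × 717,000 L = 24,410 g cyanuric acid.

24.4 kg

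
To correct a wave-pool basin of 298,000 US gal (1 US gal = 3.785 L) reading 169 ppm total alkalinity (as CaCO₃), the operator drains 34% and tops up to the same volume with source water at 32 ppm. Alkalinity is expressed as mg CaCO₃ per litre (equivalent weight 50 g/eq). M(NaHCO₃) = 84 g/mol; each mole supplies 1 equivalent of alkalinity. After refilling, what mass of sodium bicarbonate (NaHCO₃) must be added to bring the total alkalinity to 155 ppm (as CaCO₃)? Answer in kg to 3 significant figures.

61.7 kg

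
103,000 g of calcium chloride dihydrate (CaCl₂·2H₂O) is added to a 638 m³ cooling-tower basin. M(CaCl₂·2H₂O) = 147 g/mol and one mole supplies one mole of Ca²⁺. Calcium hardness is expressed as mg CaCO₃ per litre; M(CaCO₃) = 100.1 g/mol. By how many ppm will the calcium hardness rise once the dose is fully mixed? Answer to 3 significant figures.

110 ppm

Volume: 638 m³ = 638,000 L.
Moles of Ca²⁺: 103,000 g ÷ 147 g/mol = 700.7 mol.
As CaCO₃: 700.7 mol × 100.1 g/mol = 70,140 g.
Rise: 70,140 g / 638,000 L × 1000 = 109.9 mg/L.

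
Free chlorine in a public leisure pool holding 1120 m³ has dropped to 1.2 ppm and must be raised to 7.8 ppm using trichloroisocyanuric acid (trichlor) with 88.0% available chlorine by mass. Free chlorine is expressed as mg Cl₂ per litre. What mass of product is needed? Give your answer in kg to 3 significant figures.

Volume: 1120 m³ = 1,120,000 L.
Chlorine deficit: 7.8 − 1.2 = 6.6 ppm = 6.6 mg/L as Cl₂.
Cl₂ equivalent needed: 6.6 mg/L × 1,120,000 L = 7,392,000 mg = 7392 g.
Product at 88.0% available chlorine: 7392 / 0.88 = 8400 g.

8.40 kg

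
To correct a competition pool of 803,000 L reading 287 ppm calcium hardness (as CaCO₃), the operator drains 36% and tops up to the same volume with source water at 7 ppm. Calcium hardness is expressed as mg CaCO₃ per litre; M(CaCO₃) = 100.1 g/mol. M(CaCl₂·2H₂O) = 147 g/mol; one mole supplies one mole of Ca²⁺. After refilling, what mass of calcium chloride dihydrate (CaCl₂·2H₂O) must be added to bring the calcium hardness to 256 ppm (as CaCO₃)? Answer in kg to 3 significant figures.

After draining 36% and refilling: 287 × 0.64 + 7 × 0.36 = 186.2 ppm.
Deficit to target: 256 − 186.2 = 69.8 mg/L.
As CaCO₃: 69.8 mg/L × 803,000 L = 56,050 g; ÷ 100.1 = 559.9 mol Ca²⁺.
Mass: 559.9 × 147 = 82,310 g.

82.3 kg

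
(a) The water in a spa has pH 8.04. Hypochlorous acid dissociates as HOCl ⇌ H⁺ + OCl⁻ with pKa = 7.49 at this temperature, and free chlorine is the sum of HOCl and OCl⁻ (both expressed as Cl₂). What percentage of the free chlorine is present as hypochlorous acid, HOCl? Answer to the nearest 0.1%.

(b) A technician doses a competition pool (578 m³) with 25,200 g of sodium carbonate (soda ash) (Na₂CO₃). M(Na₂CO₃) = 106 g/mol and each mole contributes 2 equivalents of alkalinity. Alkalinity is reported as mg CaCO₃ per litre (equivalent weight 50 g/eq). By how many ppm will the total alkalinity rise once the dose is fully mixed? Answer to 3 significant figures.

(a) 22.0%; (b) 41.1 ppm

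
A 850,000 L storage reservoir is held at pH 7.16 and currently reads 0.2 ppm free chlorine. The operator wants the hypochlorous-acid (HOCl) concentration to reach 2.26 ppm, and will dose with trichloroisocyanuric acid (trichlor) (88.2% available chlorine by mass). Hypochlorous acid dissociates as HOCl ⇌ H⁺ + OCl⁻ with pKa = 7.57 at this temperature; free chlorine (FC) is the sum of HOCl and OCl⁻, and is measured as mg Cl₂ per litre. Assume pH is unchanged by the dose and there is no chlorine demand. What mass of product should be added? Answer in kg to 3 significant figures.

2.83 kg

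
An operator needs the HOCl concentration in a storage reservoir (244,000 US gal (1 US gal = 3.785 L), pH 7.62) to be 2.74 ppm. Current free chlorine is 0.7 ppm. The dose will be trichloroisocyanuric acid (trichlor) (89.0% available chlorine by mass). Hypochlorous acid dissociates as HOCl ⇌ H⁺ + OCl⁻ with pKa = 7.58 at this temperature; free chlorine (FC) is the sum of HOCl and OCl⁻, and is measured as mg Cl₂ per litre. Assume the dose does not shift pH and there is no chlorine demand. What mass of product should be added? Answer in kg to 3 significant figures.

Volume: 244,000 US gal × 3.785 L/gal = 923,540 L.
[OCl⁻]/[HOCl] = 10^(pH − pKa) = 10^(7.62 − 7.58) = 1.096; fraction as HOCl = 1/(1 + 1.096) = 0.477.
Free chlorine required for 2.74 ppm HOCl: 2.74 / 0.477 = 5.744 ppm.
FC to add: 5.744 − 0.7 = 5.044 mg/L as Cl₂.
Cl₂ equivalent: 5.044 mg/L × 923,540 L = 4659 g.
Product at 89.0% available Cl: 4659 / 0.89 = 5234 g.

5.23 kg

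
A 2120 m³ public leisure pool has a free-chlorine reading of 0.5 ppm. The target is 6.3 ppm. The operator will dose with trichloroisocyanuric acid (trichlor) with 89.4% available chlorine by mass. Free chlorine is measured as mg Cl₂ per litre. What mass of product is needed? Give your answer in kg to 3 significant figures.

13.8 kg

Volume: 2120 m³ = 2,120,000 L.
Chlorine deficit: 6.3 − 0.5 = 5.8 ppm = 5.8 mg/L as Cl₂.
Cl₂ equivalent needed: 5.8 mg/L × 2,120,000 L = 12,300,000 mg = 12,300 g.
Product at 89.4% available chlorine: 12,300 / 0.894 = 13,750 g.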